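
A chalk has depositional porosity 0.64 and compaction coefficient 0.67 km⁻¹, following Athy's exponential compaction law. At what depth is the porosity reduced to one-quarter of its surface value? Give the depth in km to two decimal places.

phi/phi₀ = 1/4 ⇒ exp(−β·d) = 1/4 ⇒ d = ln(4) / β
d = 1.3863 / 0.67 = 2.069 km

2.07 km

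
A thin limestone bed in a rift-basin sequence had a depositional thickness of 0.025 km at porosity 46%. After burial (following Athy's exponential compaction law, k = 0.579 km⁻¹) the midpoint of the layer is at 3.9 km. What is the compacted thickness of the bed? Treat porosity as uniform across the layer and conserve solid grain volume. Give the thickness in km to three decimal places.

0.014 km

Porosity at 3.9 km: phi = 0.46·exp(−0.579×3.9) = 0.0481
Solid-volume conservation: h(1−phi) = h₀(1−phi₀) ⇒ h = h₀·(1−phi₀)/(1−phi)
h = 0.025 × (1 − 0.46)/(1 − 0.0481) = 0.025 × 0.5673 = 0.0142 km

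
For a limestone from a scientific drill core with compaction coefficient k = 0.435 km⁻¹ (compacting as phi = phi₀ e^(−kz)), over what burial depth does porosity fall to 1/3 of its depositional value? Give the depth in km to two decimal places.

phi/phi₀ = 1/3 ⇒ exp(−k·z) = 1/3 ⇒ z = ln(3) / k
z = 1.0986 / 0.435 = 2.526 km

2.53 km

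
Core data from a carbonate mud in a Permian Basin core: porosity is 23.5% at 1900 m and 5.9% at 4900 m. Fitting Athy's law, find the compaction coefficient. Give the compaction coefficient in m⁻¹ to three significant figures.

Working in km (1 km = 1000 m; β in km⁻¹ = β in m⁻¹ × 1000):
Athy: n(d) = n₀ e^(−βd) ⇒ n₁/n₂ = e^{β(d₂−d₁)} ⇒ β = ln(n₁/n₂)/(d₂−d₁)
β = ln(0.235/0.059) / (4.9 − 1.9) = ln(3.983) / 3 = 1.3820 / 3 = 0.4607 km⁻¹

0.000461 m⁻¹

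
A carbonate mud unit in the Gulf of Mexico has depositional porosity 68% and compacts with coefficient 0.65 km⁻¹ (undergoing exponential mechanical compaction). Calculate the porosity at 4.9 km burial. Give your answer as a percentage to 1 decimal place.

2.8%

phi = phi₀·exp(−c·Z) = 0.68 × exp(−0.65 × 4.9) = 0.68 × exp(−3.185)
  = 0.68 × 0.0414 = 0.0281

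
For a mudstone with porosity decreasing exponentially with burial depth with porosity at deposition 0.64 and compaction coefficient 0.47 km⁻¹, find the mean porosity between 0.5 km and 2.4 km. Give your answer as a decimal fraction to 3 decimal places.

⟨phi⟩ = (1/(z₂−z₁)) ∫ phi₀ e^(−cz) dz = phi₀·(e^(−c·z₁) − e^(−c·z₂)) / (c·(z₂−z₁))
e^(−0.47×0.5) = 0.7906; e^(−0.47×2.4) = 0.3237
⟨phi⟩ = 0.64 × (0.7906 − 0.3237) / (0.47 × 1.9) = 0.64 × 0.5228 = 0.3346

0.335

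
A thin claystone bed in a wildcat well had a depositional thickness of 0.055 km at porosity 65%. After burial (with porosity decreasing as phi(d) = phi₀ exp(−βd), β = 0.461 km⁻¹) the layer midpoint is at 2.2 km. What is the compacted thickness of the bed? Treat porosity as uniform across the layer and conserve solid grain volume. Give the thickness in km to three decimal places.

0.025 km

Porosity at 2.2 km: phi = 0.65·exp(−0.461×2.2) = 0.2358
Solid-volume conservation: h(1−phi) = h₀(1−phi₀) ⇒ h = h₀·(1−phi₀)/(1−phi)
h = 0.055 × (1 − 0.65)/(1 − 0.2358) = 0.055 × 0.4580 = 0.0252 km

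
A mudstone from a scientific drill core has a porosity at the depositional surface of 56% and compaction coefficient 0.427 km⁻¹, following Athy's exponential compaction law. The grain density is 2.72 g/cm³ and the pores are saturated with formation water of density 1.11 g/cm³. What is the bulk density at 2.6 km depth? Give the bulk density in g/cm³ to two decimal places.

Porosity at depth: φ = 0.56·exp(−0.427×2.6) = 0.56×0.3295 = 0.1845
Bulk density: ρ_b = (1−φ)ρ_g + φ·ρ_f = 0.8155×2.72 + 0.1845×1.11
       = 2.218 + 0.205 = 2.423 g/cm³

2.42 g/cm³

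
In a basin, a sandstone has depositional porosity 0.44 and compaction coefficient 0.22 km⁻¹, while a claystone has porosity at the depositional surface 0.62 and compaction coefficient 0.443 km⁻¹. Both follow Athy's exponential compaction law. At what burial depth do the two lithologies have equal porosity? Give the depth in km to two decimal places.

Set φ₀ₐ e^(−βₐz) = φ₀ᵦ e^(−βᵦz) ⇒ ln(φ₀ₐ/φ₀ᵦ) = (βₐ − βᵦ)·z
z = ln(0.44/0.62) / (0.22 − 0.443) = -0.3429 / -0.223 = 1.538 km

1.54 km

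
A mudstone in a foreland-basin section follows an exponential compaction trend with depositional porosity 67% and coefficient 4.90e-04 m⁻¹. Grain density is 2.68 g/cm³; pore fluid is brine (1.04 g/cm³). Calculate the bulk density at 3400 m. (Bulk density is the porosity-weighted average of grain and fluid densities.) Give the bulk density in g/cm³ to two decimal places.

Working in km (1 km = 1000 m; k in km⁻¹ = k in m⁻¹ × 1000):
Porosity at depth: φ = 0.67·exp(−0.49×3.4) = 0.67×0.1890 = 0.1266
Bulk density: ρ_b = (1−φ)ρ_g + φ·ρ_f = 0.8734×2.68 + 0.1266×1.04
       = 2.341 + 0.132 = 2.472 g/cm³

2.47 g/cm³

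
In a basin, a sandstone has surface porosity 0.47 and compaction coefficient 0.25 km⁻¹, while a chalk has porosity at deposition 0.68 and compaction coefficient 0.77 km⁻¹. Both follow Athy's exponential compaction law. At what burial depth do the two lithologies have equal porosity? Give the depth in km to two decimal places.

Set phi₀ₐ e^(−kₐZ) = phi₀ᵦ e^(−kᵦZ) ⇒ ln(phi₀ₐ/phi₀ᵦ) = (kₐ − kᵦ)·Z
Z = ln(0.47/0.68) / (0.25 − 0.77) = -0.3694 / -0.52 = 0.710 km

0.71 km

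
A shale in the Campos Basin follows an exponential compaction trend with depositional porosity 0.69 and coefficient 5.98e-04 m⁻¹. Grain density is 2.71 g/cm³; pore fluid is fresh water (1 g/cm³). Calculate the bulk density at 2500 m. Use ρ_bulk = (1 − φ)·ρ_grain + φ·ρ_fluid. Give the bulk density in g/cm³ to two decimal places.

Working in km (1 km = 1000 m; c in km⁻¹ = c in m⁻¹ × 1000):
Porosity at depth: n = 0.69·exp(−0.598×2.5) = 0.69×0.2242 = 0.1547
Bulk density: ρ_b = (1−n)ρ_g + n·ρ_f = 0.8453×2.71 + 0.1547×1
       = 2.291 + 0.155 = 2.445 g/cm³

2.45 g/cm³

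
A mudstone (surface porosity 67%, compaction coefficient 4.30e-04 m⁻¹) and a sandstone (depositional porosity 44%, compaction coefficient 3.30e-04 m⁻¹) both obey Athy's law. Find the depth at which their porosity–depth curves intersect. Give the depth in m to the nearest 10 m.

4210 m

Working in km (1 km = 1000 m; β in km⁻¹ = β in m⁻¹ × 1000):
Set phi₀ₐ e^(−βₐZ) = phi₀ᵦ e^(−βᵦZ) ⇒ ln(phi₀ₐ/phi₀ᵦ) = (βₐ − βᵦ)·Z
Z = ln(0.67/0.44) / (0.43 − 0.33) = 0.4205 / 0.1 = 4.205 km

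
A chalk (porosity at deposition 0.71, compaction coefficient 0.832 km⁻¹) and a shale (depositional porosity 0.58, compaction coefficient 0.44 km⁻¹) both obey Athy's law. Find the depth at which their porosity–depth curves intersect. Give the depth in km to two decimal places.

0.52 km

Set n₀ₐ e^(−cₐd) = n₀ᵦ e^(−cᵦd) ⇒ ln(n₀ₐ/n₀ᵦ) = (cₐ − cᵦ)·d
d = ln(0.71/0.58) / (0.832 − 0.44) = 0.2022 / 0.392 = 0.516 km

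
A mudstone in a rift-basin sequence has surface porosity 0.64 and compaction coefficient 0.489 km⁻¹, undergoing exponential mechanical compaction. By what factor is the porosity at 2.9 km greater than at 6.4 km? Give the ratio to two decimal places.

n(Z₁)/n(Z₂) = e^(−c·Z₁)/e^(−c·Z₂) = e^{c(Z₂−Z₁)}
= exp(0.489 × 3.5) = exp(1.712) = 5.5373

5.54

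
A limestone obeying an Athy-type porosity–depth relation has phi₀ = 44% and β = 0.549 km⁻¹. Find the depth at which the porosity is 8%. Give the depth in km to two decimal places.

Invert Athy's law: Z = ln(phi₀/phi) / β
Z = ln(0.44/0.08) / 0.549 = ln(5.5) / 0.549 = 1.7047 / 0.549 = 3.105 km

3.11 km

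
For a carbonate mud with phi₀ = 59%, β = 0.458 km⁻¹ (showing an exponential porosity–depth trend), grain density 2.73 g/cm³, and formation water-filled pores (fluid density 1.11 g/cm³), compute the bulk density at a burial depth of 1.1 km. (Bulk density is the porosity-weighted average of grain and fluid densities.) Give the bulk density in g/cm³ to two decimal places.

Porosity at depth: phi = 0.59·exp(−0.458×1.1) = 0.59×0.6042 = 0.3565
Bulk density: ρ_b = (1−phi)ρ_g + phi·ρ_f = 0.6435×2.73 + 0.3565×1.11
       = 1.757 + 0.396 = 2.152 g/cm³

2.15 g/cm³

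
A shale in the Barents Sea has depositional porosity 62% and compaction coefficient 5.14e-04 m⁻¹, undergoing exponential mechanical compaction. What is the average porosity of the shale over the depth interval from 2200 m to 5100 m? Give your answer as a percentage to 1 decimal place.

10.4%

Working in km (1 km = 1000 m; k in km⁻¹ = k in m⁻¹ × 1000):
⟨φ⟩ = (1/(z₂−z₁)) ∫ φ₀ e^(−kz) dz = φ₀·(e^(−k·z₁) − e^(−k·z₂)) / (k·(z₂−z₁))
e^(−0.514×2.2) = 0.3228; e^(−0.514×5.1) = 0.0727
⟨φ⟩ = 0.62 × (0.3228 − 0.0727) / (0.514 × 2.9) = 0.62 × 0.1678 = 0.1040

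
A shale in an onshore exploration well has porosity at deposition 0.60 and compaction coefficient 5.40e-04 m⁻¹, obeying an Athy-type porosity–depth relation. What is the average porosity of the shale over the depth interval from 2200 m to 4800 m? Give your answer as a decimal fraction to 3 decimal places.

0.098

Working in km (1 km = 1000 m; k in km⁻¹ = k in m⁻¹ × 1000):
⟨n⟩ = (1/(Z₂−Z₁)) ∫ n₀ e^(−kZ) dZ = n₀·(e^(−k·Z₁) − e^(−k·Z₂)) / (k·(Z₂−Z₁))
e^(−0.54×2.2) = 0.3048; e^(−0.54×4.8) = 0.0749
⟨n⟩ = 0.6 × (0.3048 − 0.0749) / (0.54 × 2.6) = 0.6 × 0.1638 = 0.0983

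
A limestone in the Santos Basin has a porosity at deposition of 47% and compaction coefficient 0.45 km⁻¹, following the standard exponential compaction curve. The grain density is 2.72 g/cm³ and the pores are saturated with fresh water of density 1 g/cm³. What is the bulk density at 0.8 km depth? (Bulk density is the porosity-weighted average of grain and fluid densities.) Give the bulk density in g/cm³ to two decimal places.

2.16 g/cm³

Porosity at depth: phi = 0.47·exp(−0.45×0.8) = 0.47×0.6977 = 0.3279
Bulk density: ρ_b = (1−phi)ρ_g + phi·ρ_f = 0.6721×2.72 + 0.3279×1
       = 1.828 + 0.328 = 2.156 g/cm³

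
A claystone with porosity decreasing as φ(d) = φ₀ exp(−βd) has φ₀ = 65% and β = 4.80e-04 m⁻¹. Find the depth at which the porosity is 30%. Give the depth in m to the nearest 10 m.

1610 m

Working in km (1 km = 1000 m; β in km⁻¹ = β in m⁻¹ × 1000):
Invert Athy's law: d = ln(φ₀/φ) / β
d = ln(0.65/0.3) / 0.48 = ln(2.167) / 0.48 = 0.7732 / 0.48 = 1.611 km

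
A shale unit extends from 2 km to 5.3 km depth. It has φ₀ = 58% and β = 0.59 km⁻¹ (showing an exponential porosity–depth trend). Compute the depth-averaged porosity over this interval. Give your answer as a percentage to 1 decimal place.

7.8%

⟨φ⟩ = (1/(d₂−d₁)) ∫ φ₀ e^(−βd) dd = φ₀·(e^(−β·d₁) − e^(−β·d₂)) / (β·(d₂−d₁))
e^(−0.59×2) = 0.3073; e^(−0.59×5.3) = 0.0438
⟨φ⟩ = 0.58 × (0.3073 − 0.0438) / (0.59 × 3.3) = 0.58 × 0.1353 = 0.0785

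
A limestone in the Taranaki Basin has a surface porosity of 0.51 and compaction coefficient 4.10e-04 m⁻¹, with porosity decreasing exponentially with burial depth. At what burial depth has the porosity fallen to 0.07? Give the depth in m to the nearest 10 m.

Working in km (1 km = 1000 m; β in km⁻¹ = β in m⁻¹ × 1000):
Invert Athy's law: d = ln(φ₀/φ) / β
d = ln(0.51/0.07) / 0.41 = ln(7.286) / 0.41 = 1.9859 / 0.41 = 4.844 km

4840 m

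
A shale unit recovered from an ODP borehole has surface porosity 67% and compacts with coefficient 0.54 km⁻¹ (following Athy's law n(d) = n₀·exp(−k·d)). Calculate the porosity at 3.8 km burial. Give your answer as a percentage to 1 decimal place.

8.6%

n = n₀·exp(−k·d) = 0.67 × exp(−0.54 × 3.8) = 0.67 × exp(−2.052)
  = 0.67 × 0.1285 = 0.0861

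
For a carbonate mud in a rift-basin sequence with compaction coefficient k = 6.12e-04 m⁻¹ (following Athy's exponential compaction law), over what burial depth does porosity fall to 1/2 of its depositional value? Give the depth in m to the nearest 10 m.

1130 m

Working in km (1 km = 1000 m; k in km⁻¹ = k in m⁻¹ × 1000):
phi/phi₀ = 1/2 ⇒ exp(−k·d) = 1/2 ⇒ d = ln(2) / k
d = 0.6931 / 0.612 = 1.133 km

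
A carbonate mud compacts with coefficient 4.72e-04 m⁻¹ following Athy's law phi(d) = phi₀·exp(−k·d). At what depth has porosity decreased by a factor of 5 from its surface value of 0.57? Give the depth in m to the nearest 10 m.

Working in km (1 km = 1000 m; k in km⁻¹ = k in m⁻¹ × 1000):
phi/phi₀ = 1/5 ⇒ exp(−k·d) = 1/5 ⇒ d = ln(5) / k
d = 1.6094 / 0.472 = 3.410 km

3410 m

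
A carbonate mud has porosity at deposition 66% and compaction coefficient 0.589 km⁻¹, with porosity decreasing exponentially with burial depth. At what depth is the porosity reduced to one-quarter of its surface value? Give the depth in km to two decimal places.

φ/φ₀ = 1/4 ⇒ exp(−c·d) = 1/4 ⇒ d = ln(4) / c
d = 1.3863 / 0.589 = 2.354 km

2.35 km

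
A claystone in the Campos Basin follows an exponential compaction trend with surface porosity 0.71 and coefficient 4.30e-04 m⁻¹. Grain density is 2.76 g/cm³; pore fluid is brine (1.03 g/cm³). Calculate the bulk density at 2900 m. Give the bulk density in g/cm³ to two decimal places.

Working in km (1 km = 1000 m; k in km⁻¹ = k in m⁻¹ × 1000):
Porosity at depth: phi = 0.71·exp(−0.43×2.9) = 0.71×0.2874 = 0.2040
Bulk density: ρ_b = (1−phi)ρ_g + phi·ρ_f = 0.7960×2.76 + 0.2040×1.03
       = 2.197 + 0.210 = 2.407 g/cm³

2.41 g/cm³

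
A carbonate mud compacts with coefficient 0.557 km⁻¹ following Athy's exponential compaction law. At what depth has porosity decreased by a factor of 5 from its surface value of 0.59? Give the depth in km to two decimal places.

2.89 km

φ/φ₀ = 1/5 ⇒ exp(−k·z) = 1/5 ⇒ z = ln(5) / k
z = 1.6094 / 0.557 = 2.889 km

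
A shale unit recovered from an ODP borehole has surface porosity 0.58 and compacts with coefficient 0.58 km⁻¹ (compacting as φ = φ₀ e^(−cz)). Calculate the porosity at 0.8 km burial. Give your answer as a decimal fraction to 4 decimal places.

φ = φ₀·exp(−c·z) = 0.58 × exp(−0.58 × 0.8) = 0.58 × exp(−0.464)
  = 0.58 × 0.6288 = 0.3647

0.3647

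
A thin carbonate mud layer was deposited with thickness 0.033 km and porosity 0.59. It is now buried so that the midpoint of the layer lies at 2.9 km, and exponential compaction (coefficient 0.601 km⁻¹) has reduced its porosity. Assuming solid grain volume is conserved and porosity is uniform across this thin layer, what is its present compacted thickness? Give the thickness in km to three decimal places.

Porosity at 2.9 km: phi = 0.59·exp(−0.601×2.9) = 0.1033
Solid-volume conservation: h(1−phi) = h₀(1−phi₀) ⇒ h = h₀·(1−phi₀)/(1−phi)
h = 0.033 × (1 − 0.59)/(1 − 0.1033) = 0.033 × 0.4572 = 0.0151 km

0.015 km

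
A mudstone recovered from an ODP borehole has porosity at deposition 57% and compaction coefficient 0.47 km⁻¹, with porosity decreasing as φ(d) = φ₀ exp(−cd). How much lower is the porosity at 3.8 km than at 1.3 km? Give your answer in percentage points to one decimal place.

21.4 percentage points

φ(1.3) = 0.57·e^(−0.47×1.3) = 0.3094
φ(3.8) = 0.57·e^(−0.47×3.8) = 0.0955
Δφ = 0.3094 − 0.0955 = 0.2139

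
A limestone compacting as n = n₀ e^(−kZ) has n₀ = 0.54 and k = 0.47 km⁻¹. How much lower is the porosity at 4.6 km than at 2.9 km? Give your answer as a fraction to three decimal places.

0.076

n(2.9) = 0.54·e^(−0.47×2.9) = 0.1382
n(4.6) = 0.54·e^(−0.47×4.6) = 0.0622
Δn = 0.1382 − 0.0622 = 0.0760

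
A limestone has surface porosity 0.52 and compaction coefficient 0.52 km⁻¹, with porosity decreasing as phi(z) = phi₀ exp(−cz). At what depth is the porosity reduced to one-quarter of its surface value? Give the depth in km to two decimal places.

phi/phi₀ = 1/4 ⇒ exp(−c·z) = 1/4 ⇒ z = ln(4) / c
z = 1.3863 / 0.52 = 2.666 km

2.67 km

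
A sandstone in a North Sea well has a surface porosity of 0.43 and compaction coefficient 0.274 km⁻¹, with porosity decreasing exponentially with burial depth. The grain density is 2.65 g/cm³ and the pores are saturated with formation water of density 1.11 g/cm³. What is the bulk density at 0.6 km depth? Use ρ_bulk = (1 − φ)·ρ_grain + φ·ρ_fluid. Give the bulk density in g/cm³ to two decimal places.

2.09 g/cm³

Porosity at depth: φ = 0.43·exp(−0.274×0.6) = 0.43×0.8484 = 0.3648
Bulk density: ρ_b = (1−φ)ρ_g + φ·ρ_f = 0.6352×2.65 + 0.3648×1.11
       = 1.683 + 0.405 = 2.088 g/cm³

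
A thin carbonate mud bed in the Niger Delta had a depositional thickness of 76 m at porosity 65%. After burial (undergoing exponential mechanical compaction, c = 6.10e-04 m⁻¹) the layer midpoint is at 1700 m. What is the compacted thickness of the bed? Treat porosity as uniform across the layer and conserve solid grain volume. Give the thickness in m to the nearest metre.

35 m

Working in km (1 km = 1000 m; c in km⁻¹ = c in m⁻¹ × 1000):
Porosity at 1.7 km: n = 0.65·exp(−0.61×1.7) = 0.2304
Solid-volume conservation: h(1−n) = h₀(1−n₀) ⇒ h = h₀·(1−n₀)/(1−n)
h = 0.076 × (1 − 0.65)/(1 − 0.2304) = 0.076 × 0.4548 = 0.0346 km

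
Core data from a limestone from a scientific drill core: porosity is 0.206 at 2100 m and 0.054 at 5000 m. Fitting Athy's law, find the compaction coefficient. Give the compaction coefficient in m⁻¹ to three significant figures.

Working in km (1 km = 1000 m; k in km⁻¹ = k in m⁻¹ × 1000):
Athy: phi(z) = phi₀ e^(−kz) ⇒ phi₁/phi₂ = e^{k(z₂−z₁)} ⇒ k = ln(phi₁/phi₂)/(z₂−z₁)
k = ln(0.206/0.054) / (5 − 2.1) = ln(3.815) / 2.9 = 1.3389 / 2.9 = 0.4617 km⁻¹

0.000462 m⁻¹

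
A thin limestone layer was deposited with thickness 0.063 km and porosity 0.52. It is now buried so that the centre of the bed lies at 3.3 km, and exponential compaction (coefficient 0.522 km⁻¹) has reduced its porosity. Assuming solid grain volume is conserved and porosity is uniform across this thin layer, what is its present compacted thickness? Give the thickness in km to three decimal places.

Porosity at 3.3 km: n = 0.52·exp(−0.522×3.3) = 0.0929
Solid-volume conservation: h(1−n) = h₀(1−n₀) ⇒ h = h₀·(1−n₀)/(1−n)
h = 0.063 × (1 − 0.52)/(1 − 0.0929) = 0.063 × 0.5291 = 0.0333 km

0.033 km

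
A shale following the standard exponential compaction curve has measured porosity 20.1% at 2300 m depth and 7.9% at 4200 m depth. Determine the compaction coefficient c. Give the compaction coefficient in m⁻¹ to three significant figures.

0.000492 m⁻¹

Working in km (1 km = 1000 m; c in km⁻¹ = c in m⁻¹ × 1000):
Athy: φ(z) = φ₀ e^(−cz) ⇒ φ₁/φ₂ = e^{c(z₂−z₁)} ⇒ c = ln(φ₁/φ₂)/(z₂−z₁)
c = ln(0.201/0.079) / (4.2 − 2.3) = ln(2.544) / 1.9 = 0.9339 / 1.9 = 0.4915 km⁻¹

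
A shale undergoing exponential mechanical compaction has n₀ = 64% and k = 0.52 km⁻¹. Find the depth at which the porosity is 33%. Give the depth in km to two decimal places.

Invert Athy's law: d = ln(n₀/n) / k
d = ln(0.64/0.33) / 0.52 = ln(1.939) / 0.52 = 0.6624 / 0.52 = 1.274 km

1.27 km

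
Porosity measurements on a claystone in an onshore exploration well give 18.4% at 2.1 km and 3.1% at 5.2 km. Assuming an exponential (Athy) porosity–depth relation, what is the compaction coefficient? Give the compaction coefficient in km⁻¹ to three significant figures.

Athy: n(d) = n₀ e^(−kd) ⇒ n₁/n₂ = e^{k(d₂−d₁)} ⇒ k = ln(n₁/n₂)/(d₂−d₁)
k = ln(0.184/0.031) / (5.2 − 2.1) = ln(5.935) / 3.1 = 1.7809 / 3.1 = 0.5745 km⁻¹

0.574 km⁻¹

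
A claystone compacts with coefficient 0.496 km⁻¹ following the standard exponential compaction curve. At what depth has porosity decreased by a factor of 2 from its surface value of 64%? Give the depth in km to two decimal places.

1.40 km

φ/φ₀ = 1/2 ⇒ exp(−k·z) = 1/2 ⇒ z = ln(2) / k
z = 0.6931 / 0.496 = 1.397 km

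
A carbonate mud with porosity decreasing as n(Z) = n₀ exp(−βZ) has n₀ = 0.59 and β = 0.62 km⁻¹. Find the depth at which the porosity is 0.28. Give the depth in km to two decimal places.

1.20 km

Invert Athy's law: Z = ln(n₀/n) / β
Z = ln(0.59/0.28) / 0.62 = ln(2.107) / 0.62 = 0.7453 / 0.62 = 1.202 km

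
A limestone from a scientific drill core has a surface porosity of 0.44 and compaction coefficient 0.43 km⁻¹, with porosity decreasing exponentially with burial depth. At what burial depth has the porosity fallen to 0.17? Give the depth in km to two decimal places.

Invert Athy's law: d = ln(φ₀/φ) / k
d = ln(0.44/0.17) / 0.43 = ln(2.588) / 0.43 = 0.9510 / 0.43 = 2.212 km

2.21 km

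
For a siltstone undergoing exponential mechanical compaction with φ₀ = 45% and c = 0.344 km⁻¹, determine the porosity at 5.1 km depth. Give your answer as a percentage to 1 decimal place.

7.8%

φ = φ₀·exp(−c·d) = 0.45 × exp(−0.344 × 5.1) = 0.45 × exp(−1.754)
  = 0.45 × 0.1730 = 0.0779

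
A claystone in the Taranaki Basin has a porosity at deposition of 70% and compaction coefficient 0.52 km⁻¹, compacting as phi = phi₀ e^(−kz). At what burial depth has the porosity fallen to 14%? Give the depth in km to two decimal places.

3.10 km

Invert Athy's law: z = ln(phi₀/phi) / k
z = ln(0.7/0.14) / 0.52 = ln(5) / 0.52 = 1.6094 / 0.52 = 3.095 km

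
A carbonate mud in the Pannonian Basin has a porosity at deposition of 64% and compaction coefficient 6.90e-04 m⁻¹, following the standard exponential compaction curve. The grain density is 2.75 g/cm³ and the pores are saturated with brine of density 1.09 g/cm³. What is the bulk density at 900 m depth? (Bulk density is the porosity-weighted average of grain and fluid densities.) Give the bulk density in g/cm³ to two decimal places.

2.18 g/cm³

Working in km (1 km = 1000 m; c in km⁻¹ = c in m⁻¹ × 1000):
Porosity at depth: φ = 0.64·exp(−0.69×0.9) = 0.64×0.5374 = 0.3439
Bulk density: ρ_b = (1−φ)ρ_g + φ·ρ_f = 0.6561×2.75 + 0.3439×1.09
       = 1.804 + 0.375 = 2.179 g/cm³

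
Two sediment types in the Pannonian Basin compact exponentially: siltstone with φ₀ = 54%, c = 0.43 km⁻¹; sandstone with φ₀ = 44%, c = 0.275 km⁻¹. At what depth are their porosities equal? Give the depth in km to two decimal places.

Set φ₀ₐ e^(−cₐd) = φ₀ᵦ e^(−cᵦd) ⇒ ln(φ₀ₐ/φ₀ᵦ) = (cₐ − cᵦ)·d
d = ln(0.54/0.44) / (0.43 − 0.275) = 0.2048 / 0.155 = 1.321 km

1.32 km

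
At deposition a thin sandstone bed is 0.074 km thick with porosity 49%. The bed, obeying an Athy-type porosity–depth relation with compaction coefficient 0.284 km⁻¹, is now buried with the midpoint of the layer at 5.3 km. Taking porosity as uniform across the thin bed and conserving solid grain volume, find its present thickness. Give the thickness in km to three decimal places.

Porosity at 5.3 km: phi = 0.49·exp(−0.284×5.3) = 0.1088
Solid-volume conservation: h(1−phi) = h₀(1−phi₀) ⇒ h = h₀·(1−phi₀)/(1−phi)
h = 0.074 × (1 − 0.49)/(1 − 0.1088) = 0.074 × 0.5722 = 0.0423 km

0.042 km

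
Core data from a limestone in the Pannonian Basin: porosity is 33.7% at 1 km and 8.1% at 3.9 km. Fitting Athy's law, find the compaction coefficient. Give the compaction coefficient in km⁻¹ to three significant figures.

0.492 km⁻¹

Athy: n(z) = n₀ e^(−cz) ⇒ n₁/n₂ = e^{c(z₂−z₁)} ⇒ c = ln(n₁/n₂)/(z₂−z₁)
c = ln(0.337/0.081) / (3.9 − 1) = ln(4.16) / 2.9 = 1.4256 / 2.9 = 0.4916 km⁻¹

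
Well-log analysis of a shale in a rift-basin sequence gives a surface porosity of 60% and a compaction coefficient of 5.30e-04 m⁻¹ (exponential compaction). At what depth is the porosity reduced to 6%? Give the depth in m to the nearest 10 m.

4340 m

Working in km (1 km = 1000 m; β in km⁻¹ = β in m⁻¹ × 1000):
Invert Athy's law: z = ln(n₀/n) / β
z = ln(0.6/0.06) / 0.53 = ln(10) / 0.53 = 2.3026 / 0.53 = 4.345 km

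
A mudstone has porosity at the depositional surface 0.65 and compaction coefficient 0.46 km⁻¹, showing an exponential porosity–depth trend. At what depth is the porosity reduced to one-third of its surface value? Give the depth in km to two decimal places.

2.39 km

phi/phi₀ = 1/3 ⇒ exp(−c·d) = 1/3 ⇒ d = ln(3) / c
d = 1.0986 / 0.46 = 2.388 km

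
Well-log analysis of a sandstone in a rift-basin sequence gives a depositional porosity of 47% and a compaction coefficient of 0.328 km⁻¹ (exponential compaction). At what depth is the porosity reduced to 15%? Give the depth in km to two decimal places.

3.48 km

Invert Athy's law: z = ln(phi₀/phi) / β
z = ln(0.47/0.15) / 0.328 = ln(3.133) / 0.328 = 1.1421 / 0.328 = 3.482 km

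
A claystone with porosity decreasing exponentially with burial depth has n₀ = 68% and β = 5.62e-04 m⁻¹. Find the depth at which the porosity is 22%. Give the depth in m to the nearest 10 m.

2010 m

Working in km (1 km = 1000 m; β in km⁻¹ = β in m⁻¹ × 1000):
Invert Athy's law: z = ln(n₀/n) / β
z = ln(0.68/0.22) / 0.562 = ln(3.091) / 0.562 = 1.1285 / 0.562 = 2.008 km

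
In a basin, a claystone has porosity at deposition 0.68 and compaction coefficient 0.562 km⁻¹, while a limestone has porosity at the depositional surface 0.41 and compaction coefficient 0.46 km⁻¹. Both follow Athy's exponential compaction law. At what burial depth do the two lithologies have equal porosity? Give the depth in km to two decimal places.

Set φ₀ₐ e^(−βₐZ) = φ₀ᵦ e^(−βᵦZ) ⇒ ln(φ₀ₐ/φ₀ᵦ) = (βₐ − βᵦ)·Z
Z = ln(0.68/0.41) / (0.562 − 0.46) = 0.5059 / 0.102 = 4.960 km

4.96 km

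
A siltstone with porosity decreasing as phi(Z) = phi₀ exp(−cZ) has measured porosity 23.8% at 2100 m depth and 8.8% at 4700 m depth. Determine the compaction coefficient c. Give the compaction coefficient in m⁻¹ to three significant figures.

0.000383 m⁻¹

Working in km (1 km = 1000 m; c in km⁻¹ = c in m⁻¹ × 1000):
Athy: phi(Z) = phi₀ e^(−cZ) ⇒ phi₁/phi₂ = e^{c(Z₂−Z₁)} ⇒ c = ln(phi₁/phi₂)/(Z₂−Z₁)
c = ln(0.238/0.088) / (4.7 − 2.1) = ln(2.705) / 2.6 = 0.9949 / 2.6 = 0.3827 km⁻¹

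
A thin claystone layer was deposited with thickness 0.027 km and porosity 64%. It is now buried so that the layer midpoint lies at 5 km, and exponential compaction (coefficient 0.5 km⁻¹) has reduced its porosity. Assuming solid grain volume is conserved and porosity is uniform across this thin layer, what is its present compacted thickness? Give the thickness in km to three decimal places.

Porosity at 5 km: n = 0.64·exp(−0.5×5) = 0.0525
Solid-volume conservation: h(1−n) = h₀(1−n₀) ⇒ h = h₀·(1−n₀)/(1−n)
h = 0.027 × (1 − 0.64)/(1 − 0.0525) = 0.027 × 0.3800 = 0.0103 km

0.010 km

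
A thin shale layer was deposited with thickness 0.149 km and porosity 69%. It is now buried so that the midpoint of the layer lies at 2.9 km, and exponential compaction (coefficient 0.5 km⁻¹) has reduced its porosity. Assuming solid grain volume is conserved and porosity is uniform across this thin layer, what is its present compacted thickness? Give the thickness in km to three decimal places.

0.055 km

Porosity at 2.9 km: n = 0.69·exp(−0.5×2.9) = 0.1619
Solid-volume conservation: h(1−n) = h₀(1−n₀) ⇒ h = h₀·(1−n₀)/(1−n)
h = 0.149 × (1 − 0.69)/(1 − 0.1619) = 0.149 × 0.3699 = 0.0551 km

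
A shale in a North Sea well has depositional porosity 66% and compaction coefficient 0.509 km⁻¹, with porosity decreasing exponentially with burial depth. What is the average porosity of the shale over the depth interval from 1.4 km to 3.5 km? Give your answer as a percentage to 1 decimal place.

⟨φ⟩ = (1/(Z₂−Z₁)) ∫ φ₀ e^(−βZ) dZ = φ₀·(e^(−β·Z₁) − e^(−β·Z₂)) / (β·(Z₂−Z₁))
e^(−0.509×1.4) = 0.4904; e^(−0.509×3.5) = 0.1684
⟨φ⟩ = 0.66 × (0.4904 − 0.1684) / (0.509 × 2.1) = 0.66 × 0.3012 = 0.1988

19.9%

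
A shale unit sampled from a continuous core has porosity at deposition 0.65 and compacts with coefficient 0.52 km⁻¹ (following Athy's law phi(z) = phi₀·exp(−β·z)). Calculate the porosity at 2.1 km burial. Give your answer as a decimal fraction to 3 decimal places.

phi = phi₀·exp(−β·z) = 0.65 × exp(−0.52 × 2.1) = 0.65 × exp(−1.092)
  = 0.65 × 0.3355 = 0.2181

0.218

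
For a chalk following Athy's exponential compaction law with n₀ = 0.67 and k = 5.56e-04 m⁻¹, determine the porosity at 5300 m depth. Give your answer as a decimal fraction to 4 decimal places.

0.0352

Working in km (1 km = 1000 m; k in km⁻¹ = k in m⁻¹ × 1000):
n = n₀·exp(−k·z) = 0.67 × exp(−0.556 × 5.3) = 0.67 × exp(−2.947)
  = 0.67 × 0.0525 = 0.0352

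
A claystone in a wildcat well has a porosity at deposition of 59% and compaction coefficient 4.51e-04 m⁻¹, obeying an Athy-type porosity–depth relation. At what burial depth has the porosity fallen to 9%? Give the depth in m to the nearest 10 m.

4170 m

Working in km (1 km = 1000 m; β in km⁻¹ = β in m⁻¹ × 1000):
Invert Athy's law: z = ln(φ₀/φ) / β
z = ln(0.59/0.09) / 0.451 = ln(6.556) / 0.451 = 1.8803 / 0.451 = 4.169 km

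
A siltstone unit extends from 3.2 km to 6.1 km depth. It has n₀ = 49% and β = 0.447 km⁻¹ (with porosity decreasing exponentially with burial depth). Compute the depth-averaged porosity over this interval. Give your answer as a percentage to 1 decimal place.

6.6%

⟨n⟩ = (1/(d₂−d₁)) ∫ n₀ e^(−βd) dd = n₀·(e^(−β·d₁) − e^(−β·d₂)) / (β·(d₂−d₁))
e^(−0.447×3.2) = 0.2392; e^(−0.447×6.1) = 0.0654
⟨n⟩ = 0.49 × (0.2392 − 0.0654) / (0.447 × 2.9) = 0.49 × 0.1341 = 0.0657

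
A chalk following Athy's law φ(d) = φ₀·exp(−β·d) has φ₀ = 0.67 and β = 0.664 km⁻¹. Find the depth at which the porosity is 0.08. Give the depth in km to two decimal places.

Invert Athy's law: d = ln(φ₀/φ) / β
d = ln(0.67/0.08) / 0.664 = ln(8.375) / 0.664 = 2.1253 / 0.664 = 3.201 km

3.20 km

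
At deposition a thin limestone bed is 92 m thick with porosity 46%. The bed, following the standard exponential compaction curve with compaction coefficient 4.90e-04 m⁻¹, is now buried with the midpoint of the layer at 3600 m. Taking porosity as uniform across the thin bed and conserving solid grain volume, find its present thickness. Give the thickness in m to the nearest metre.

54 m

Working in km (1 km = 1000 m; β in km⁻¹ = β in m⁻¹ × 1000):
Porosity at 3.6 km: φ = 0.46·exp(−0.49×3.6) = 0.0788
Solid-volume conservation: h(1−φ) = h₀(1−φ₀) ⇒ h = h₀·(1−φ₀)/(1−φ)
h = 0.092 × (1 − 0.46)/(1 − 0.0788) = 0.092 × 0.5862 = 0.0539 km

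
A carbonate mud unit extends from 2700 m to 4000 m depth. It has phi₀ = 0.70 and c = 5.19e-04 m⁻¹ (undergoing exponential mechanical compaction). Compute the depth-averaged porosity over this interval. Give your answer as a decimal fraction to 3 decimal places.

0.125

Working in km (1 km = 1000 m; c in km⁻¹ = c in m⁻¹ × 1000):
⟨phi⟩ = (1/(Z₂−Z₁)) ∫ phi₀ e^(−cZ) dZ = phi₀·(e^(−c·Z₁) − e^(−c·Z₂)) / (c·(Z₂−Z₁))
e^(−0.519×2.7) = 0.2463; e^(−0.519×4) = 0.1254
⟨phi⟩ = 0.7 × (0.2463 − 0.1254) / (0.519 × 1.3) = 0.7 × 0.1791 = 0.1254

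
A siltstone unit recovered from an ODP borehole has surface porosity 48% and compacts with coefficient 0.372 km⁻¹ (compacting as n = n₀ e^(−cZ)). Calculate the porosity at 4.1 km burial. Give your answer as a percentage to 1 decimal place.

n = n₀·exp(−c·Z) = 0.48 × exp(−0.372 × 4.1) = 0.48 × exp(−1.525)
  = 0.48 × 0.2176 = 0.1044

10.4%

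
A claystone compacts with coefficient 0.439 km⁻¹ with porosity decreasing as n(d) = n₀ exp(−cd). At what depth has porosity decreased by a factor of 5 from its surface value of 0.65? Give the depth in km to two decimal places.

3.67 km

n/n₀ = 1/5 ⇒ exp(−c·d) = 1/5 ⇒ d = ln(5) / c
d = 1.6094 / 0.439 = 3.666 km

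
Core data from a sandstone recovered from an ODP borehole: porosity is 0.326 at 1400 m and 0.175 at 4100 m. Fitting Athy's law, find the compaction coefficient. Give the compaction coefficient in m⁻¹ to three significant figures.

Working in km (1 km = 1000 m; β in km⁻¹ = β in m⁻¹ × 1000):
Athy: n(z) = n₀ e^(−βz) ⇒ n₁/n₂ = e^{β(z₂−z₁)} ⇒ β = ln(n₁/n₂)/(z₂−z₁)
β = ln(0.326/0.175) / (4.1 − 1.4) = ln(1.863) / 2.7 = 0.6221 / 2.7 = 0.2304 km⁻¹

0.000230 m⁻¹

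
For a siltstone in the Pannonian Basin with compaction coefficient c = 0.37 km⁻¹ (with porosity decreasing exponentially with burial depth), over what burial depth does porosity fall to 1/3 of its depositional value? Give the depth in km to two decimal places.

2.97 km

n/n₀ = 1/3 ⇒ exp(−c·d) = 1/3 ⇒ d = ln(3) / c
d = 1.0986 / 0.37 = 2.969 km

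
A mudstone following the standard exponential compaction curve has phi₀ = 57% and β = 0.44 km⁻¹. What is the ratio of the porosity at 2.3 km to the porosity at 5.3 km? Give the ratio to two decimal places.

3.74

phi(z₁)/phi(z₂) = e^(−β·z₁)/e^(−β·z₂) = e^{β(z₂−z₁)}
= exp(0.44 × 3) = exp(1.32) = 3.7434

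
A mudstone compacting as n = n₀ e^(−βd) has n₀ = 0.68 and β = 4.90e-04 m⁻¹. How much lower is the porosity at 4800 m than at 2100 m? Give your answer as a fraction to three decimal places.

0.178

Working in km (1 km = 1000 m; β in km⁻¹ = β in m⁻¹ × 1000):
n(2.1) = 0.68·e^(−0.49×2.1) = 0.2430
n(4.8) = 0.68·e^(−0.49×4.8) = 0.0647
Δn = 0.2430 − 0.0647 = 0.1783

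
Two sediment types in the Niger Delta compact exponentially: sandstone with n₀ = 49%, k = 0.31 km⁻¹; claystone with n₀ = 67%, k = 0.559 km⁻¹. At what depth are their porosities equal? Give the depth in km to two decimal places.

Set n₀ₐ e^(−kₐz) = n₀ᵦ e^(−kᵦz) ⇒ ln(n₀ₐ/n₀ᵦ) = (kₐ − kᵦ)·z
z = ln(0.49/0.67) / (0.31 − 0.559) = -0.3129 / -0.249 = 1.257 km

1.26 km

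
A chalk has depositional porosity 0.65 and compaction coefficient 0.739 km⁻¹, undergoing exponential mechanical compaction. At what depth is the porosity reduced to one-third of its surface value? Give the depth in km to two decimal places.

1.49 km

n/n₀ = 1/3 ⇒ exp(−β·z) = 1/3 ⇒ z = ln(3) / β
z = 1.0986 / 0.739 = 1.487 km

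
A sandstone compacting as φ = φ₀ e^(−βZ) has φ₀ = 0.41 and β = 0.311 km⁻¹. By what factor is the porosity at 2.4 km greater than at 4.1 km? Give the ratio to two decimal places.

1.70

φ(Z₁)/φ(Z₂) = e^(−β·Z₁)/e^(−β·Z₂) = e^{β(Z₂−Z₁)}
= exp(0.311 × 1.7) = exp(0.5287) = 1.6967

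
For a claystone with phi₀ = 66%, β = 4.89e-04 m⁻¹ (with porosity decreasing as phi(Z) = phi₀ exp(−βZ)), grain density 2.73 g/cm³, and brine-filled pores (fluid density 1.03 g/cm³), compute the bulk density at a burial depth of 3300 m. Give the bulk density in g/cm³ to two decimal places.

Working in km (1 km = 1000 m; β in km⁻¹ = β in m⁻¹ × 1000):
Porosity at depth: phi = 0.66·exp(−0.489×3.3) = 0.66×0.1991 = 0.1314
Bulk density: ρ_b = (1−phi)ρ_g + phi·ρ_f = 0.8686×2.73 + 0.1314×1.03
       = 2.371 + 0.135 = 2.507 g/cm³

2.51 g/cm³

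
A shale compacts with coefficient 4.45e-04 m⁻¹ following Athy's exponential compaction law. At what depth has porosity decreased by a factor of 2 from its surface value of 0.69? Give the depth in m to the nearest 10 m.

Working in km (1 km = 1000 m; β in km⁻¹ = β in m⁻¹ × 1000):
phi/phi₀ = 1/2 ⇒ exp(−β·Z) = 1/2 ⇒ Z = ln(2) / β
Z = 0.6931 / 0.445 = 1.558 km

1560 m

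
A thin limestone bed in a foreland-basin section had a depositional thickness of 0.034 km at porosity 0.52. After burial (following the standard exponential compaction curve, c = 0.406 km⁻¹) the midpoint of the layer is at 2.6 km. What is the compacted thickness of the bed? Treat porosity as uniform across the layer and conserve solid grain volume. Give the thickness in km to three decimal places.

0.020 km

Porosity at 2.6 km: φ = 0.52·exp(−0.406×2.6) = 0.1810
Solid-volume conservation: h(1−φ) = h₀(1−φ₀) ⇒ h = h₀·(1−φ₀)/(1−φ)
h = 0.034 × (1 − 0.52)/(1 − 0.1810) = 0.034 × 0.5860 = 0.0199 km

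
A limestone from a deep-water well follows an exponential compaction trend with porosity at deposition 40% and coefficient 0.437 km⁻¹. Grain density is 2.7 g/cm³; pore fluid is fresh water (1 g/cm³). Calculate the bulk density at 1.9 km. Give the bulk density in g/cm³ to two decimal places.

Porosity at depth: n = 0.4·exp(−0.437×1.9) = 0.4×0.4359 = 0.1744
Bulk density: ρ_b = (1−n)ρ_g + n·ρ_f = 0.8256×2.7 + 0.1744×1
       = 2.229 + 0.174 = 2.404 g/cm³

2.40 g/cm³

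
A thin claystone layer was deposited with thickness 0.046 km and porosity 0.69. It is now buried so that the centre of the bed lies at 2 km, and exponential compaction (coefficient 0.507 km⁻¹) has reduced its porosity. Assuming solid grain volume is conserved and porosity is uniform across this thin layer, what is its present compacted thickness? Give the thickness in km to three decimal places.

0.019 km

Porosity at 2 km: n = 0.69·exp(−0.507×2) = 0.2503
Solid-volume conservation: h(1−n) = h₀(1−n₀) ⇒ h = h₀·(1−n₀)/(1−n)
h = 0.046 × (1 − 0.69)/(1 − 0.2503) = 0.046 × 0.4135 = 0.0190 km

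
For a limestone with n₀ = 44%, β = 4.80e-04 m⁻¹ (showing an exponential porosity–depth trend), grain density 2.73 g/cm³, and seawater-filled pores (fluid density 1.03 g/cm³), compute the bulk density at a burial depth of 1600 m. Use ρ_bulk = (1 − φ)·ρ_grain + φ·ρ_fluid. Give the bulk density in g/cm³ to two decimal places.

2.38 g/cm³

Working in km (1 km = 1000 m; β in km⁻¹ = β in m⁻¹ × 1000):
Porosity at depth: n = 0.44·exp(−0.48×1.6) = 0.44×0.4639 = 0.2041
Bulk density: ρ_b = (1−n)ρ_g + n·ρ_f = 0.7959×2.73 + 0.2041×1.03
       = 2.173 + 0.210 = 2.383 g/cm³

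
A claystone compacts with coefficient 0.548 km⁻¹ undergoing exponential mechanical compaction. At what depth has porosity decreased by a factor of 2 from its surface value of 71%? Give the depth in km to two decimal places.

1.26 km

n/n₀ = 1/2 ⇒ exp(−c·d) = 1/2 ⇒ d = ln(2) / c
d = 0.6931 / 0.548 = 1.265 km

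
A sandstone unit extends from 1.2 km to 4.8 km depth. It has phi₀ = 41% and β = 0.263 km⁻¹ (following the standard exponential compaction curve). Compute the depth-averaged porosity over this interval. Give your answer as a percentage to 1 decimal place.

⟨phi⟩ = (1/(Z₂−Z₁)) ∫ phi₀ e^(−βZ) dZ = phi₀·(e^(−β·Z₁) − e^(−β·Z₂)) / (β·(Z₂−Z₁))
e^(−0.263×1.2) = 0.7294; e^(−0.263×4.8) = 0.2830
⟨phi⟩ = 0.41 × (0.7294 − 0.2830) / (0.263 × 3.6) = 0.41 × 0.4715 = 0.1933

19.3%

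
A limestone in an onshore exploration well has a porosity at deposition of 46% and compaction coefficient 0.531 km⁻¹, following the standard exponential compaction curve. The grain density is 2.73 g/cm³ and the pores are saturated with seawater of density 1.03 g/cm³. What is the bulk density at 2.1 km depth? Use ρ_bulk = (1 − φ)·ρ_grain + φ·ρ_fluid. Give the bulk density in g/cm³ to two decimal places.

Porosity at depth: phi = 0.46·exp(−0.531×2.1) = 0.46×0.3279 = 0.1508
Bulk density: ρ_b = (1−phi)ρ_g + phi·ρ_f = 0.8492×2.73 + 0.1508×1.03
       = 2.318 + 0.155 = 2.474 g/cm³

2.47 g/cm³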